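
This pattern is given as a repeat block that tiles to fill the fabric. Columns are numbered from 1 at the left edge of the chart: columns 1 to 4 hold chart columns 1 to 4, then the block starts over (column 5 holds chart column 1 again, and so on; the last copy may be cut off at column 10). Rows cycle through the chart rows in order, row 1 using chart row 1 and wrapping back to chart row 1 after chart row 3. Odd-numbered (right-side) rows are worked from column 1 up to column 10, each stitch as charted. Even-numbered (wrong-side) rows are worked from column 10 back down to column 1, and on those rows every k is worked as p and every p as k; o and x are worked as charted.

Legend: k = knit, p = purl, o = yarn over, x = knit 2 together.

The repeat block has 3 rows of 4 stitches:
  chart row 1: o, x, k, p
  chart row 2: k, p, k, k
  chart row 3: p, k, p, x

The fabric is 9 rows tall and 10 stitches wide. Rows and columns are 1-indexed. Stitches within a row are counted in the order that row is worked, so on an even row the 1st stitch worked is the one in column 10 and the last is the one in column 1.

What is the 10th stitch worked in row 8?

Row 8: (8-1) mod 3 = 1, so use chart row 2. Even row -> WS.
Chart row 2 tiled across columns 1-10: k p k k k p k k k p
Wrong side: read the tiled row from column 10 down to 1 and exchange k with p (leave o, x).
Row 8 as worked: k p p p k p p p k p
The 10th stitch worked is p.

Stitch:
p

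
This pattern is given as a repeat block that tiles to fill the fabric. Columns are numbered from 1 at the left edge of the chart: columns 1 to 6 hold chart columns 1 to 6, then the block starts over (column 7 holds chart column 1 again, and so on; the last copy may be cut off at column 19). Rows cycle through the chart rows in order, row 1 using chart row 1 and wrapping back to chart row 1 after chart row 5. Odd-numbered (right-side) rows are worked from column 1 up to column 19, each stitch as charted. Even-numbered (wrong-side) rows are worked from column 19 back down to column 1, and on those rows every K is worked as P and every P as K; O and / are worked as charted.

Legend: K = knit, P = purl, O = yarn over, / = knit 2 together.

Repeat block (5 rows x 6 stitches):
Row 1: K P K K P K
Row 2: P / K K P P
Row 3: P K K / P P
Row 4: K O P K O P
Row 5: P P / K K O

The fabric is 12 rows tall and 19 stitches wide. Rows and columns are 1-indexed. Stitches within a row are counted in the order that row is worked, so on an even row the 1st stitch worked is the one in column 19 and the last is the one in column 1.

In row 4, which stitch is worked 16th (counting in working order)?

Stitch:
P

Derivation:
Row 4 uses chart row ((4-1) mod 5)+1 = 4. Row 4 is even, so WS.
Chart row 4 tiled across columns 1-19: K O P K O P K O P K O P K O P K O P K
WS row: flip the tiled sequence (start at column 19) and apply K<->P; O and / stay.
Row 4 as worked: P K O P K O P K O P K O P K O P K O P
Stitch 16 in working order -> P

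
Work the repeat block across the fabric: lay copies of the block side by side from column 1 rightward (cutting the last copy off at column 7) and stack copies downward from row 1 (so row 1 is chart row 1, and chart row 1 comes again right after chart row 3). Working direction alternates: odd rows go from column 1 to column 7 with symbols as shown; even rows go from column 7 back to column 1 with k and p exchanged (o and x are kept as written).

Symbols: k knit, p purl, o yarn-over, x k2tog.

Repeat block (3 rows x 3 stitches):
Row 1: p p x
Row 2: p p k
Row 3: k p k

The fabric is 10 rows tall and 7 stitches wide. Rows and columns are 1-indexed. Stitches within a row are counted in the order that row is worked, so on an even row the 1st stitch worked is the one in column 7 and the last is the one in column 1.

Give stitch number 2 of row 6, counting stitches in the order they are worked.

For row 6: chart row = ((6-1) mod 3) + 1 = 3; this is a WS (even) row.
Chart row 3 tiled across columns 1-7: k p k k p k k
WS row: flip the tiled sequence (start at column 7) and apply k<->p; o and x stay.
Row 6 as worked: p p k p p k p
Counting 2 along the worked row gives p.

Result:
p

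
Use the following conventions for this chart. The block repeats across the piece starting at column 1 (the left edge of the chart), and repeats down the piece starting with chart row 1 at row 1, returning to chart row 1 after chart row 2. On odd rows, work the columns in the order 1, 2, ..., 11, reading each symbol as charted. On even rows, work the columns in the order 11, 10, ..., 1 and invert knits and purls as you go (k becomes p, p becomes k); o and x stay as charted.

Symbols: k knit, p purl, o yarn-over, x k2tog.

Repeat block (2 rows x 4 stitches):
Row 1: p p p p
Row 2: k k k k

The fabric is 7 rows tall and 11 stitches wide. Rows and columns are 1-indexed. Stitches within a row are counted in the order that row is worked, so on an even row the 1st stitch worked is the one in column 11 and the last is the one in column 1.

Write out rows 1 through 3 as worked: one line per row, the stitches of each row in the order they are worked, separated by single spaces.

Result:
p p p p p p p p p p p
p p p p p p p p p p p
p p p p p p p p p p p

Derivation:
Row 1: chart row 1, RS - tile across columns 1-11 and work as-is.
Row 2: chart row 2, WS - tiled (columns 1-11): k k k k k k k k k k k; work from column 11 back to 1 with k<->p swapped.
Row 3: chart row 1, RS - tile across columns 1-11 and work as-is.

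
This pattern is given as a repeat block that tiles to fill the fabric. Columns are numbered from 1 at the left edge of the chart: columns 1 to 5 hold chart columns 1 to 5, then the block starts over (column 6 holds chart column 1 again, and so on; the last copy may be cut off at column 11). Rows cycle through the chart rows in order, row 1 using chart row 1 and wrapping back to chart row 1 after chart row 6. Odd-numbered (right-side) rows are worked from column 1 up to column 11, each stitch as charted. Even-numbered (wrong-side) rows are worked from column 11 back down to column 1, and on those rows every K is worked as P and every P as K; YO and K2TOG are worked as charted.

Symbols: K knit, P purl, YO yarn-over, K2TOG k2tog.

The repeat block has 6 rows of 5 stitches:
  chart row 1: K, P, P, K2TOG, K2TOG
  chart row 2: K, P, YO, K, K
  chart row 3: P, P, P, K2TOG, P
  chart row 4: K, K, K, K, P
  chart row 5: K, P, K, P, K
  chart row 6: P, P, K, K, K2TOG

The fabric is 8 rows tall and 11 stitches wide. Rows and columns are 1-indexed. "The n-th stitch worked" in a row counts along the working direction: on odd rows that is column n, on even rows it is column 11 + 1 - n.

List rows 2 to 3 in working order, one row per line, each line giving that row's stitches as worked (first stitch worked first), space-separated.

Row 2: chart row 2, WS - tiled (columns 1-11): K P YO K K K P YO K K K; work from column 11 back to 1 with K<->P swapped.
Row 3: chart row 3, RS - tile across columns 1-11 and work as-is.

Rows as worked:
P P P YO K P P P YO K P
P P P K2TOG P P P P K2TOG P P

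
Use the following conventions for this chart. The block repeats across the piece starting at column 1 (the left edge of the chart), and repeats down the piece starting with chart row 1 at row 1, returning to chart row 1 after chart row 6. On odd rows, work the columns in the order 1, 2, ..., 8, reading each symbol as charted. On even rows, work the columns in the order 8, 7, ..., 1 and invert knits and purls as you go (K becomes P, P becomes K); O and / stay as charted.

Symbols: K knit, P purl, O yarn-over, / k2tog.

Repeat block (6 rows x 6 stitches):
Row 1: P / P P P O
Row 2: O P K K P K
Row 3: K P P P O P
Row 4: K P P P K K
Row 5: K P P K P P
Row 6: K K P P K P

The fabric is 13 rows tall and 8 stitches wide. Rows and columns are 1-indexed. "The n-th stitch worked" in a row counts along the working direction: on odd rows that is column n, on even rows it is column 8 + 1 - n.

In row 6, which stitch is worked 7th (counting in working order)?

Row 6: (6-1) mod 6 = 5, so use chart row 6. Even row -> WS.
Chart row 6 tiled across columns 1-8: K K P P K P K K
WS: work from column 8 back to column 1 (reverse the tiled row), swapping K<->P (O and / unchanged).
Row 6 as worked: P P K P K K P P
Counting 7 along the worked row gives P.

Stitch:
P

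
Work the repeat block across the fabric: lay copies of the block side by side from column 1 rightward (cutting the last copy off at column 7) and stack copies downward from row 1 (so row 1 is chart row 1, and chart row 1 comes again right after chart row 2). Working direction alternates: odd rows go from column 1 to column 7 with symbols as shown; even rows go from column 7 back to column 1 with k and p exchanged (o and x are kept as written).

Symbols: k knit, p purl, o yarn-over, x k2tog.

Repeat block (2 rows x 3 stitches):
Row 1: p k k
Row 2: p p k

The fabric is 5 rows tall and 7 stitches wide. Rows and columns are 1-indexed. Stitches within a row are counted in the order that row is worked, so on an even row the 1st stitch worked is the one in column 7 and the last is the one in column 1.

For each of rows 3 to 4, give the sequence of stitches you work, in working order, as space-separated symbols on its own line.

Row 3: chart row 1, RS - tile across columns 1-7 and work as-is.
Row 4: chart row 2, WS - tiled (columns 1-7): p p k p p k p; work from column 7 back to 1 with k<->p swapped.

Rows as worked:
p k k p k k p
k p k k p k k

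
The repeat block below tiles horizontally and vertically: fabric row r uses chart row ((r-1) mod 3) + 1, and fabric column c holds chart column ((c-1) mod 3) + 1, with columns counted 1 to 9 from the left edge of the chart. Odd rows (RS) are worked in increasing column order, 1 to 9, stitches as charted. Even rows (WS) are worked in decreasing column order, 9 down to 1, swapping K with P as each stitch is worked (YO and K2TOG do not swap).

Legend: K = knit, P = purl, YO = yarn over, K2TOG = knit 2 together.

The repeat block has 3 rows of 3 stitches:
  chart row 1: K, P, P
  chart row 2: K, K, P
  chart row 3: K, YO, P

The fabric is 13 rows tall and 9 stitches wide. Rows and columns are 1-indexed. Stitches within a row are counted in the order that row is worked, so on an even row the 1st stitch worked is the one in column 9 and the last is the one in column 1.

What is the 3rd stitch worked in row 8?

Row 8 uses chart row ((8-1) mod 3)+1 = 2. Row 8 is even, so WS.
Chart row 2 tiled across columns 1-9: K K P K K P K K P
WS: work from column 9 back to column 1 (reverse the tiled row), swapping K<->P (YO and K2TOG unchanged).
Row 8 as worked: K P P K P P K P P
The 3rd stitch worked is P.

Stitch:
P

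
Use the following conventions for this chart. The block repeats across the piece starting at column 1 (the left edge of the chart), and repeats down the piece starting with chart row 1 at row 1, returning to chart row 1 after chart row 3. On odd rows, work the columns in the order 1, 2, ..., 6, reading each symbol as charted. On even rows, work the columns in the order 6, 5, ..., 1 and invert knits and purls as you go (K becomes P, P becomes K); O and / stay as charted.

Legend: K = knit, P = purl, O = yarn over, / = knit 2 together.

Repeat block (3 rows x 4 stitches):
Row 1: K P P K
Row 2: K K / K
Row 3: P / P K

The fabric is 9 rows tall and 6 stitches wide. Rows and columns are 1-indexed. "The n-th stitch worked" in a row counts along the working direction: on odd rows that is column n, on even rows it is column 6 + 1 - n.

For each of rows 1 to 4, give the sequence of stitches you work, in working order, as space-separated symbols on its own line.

Row 1: chart row 1, RS - tile across columns 1-6 and work as-is.
Row 2: chart row 2, WS - tiled (columns 1-6): K K / K K K; work from column 6 back to 1 with K<->P swapped.
Row 3: chart row 3, RS - tile across columns 1-6 and work as-is.
Row 4: chart row 1, WS - tiled (columns 1-6): K P P K K P; work from column 6 back to 1 with K<->P swapped.

== ROWS AS WORKED ==
K P P K K P
P P P / P P
P / P K P /
K P P K K P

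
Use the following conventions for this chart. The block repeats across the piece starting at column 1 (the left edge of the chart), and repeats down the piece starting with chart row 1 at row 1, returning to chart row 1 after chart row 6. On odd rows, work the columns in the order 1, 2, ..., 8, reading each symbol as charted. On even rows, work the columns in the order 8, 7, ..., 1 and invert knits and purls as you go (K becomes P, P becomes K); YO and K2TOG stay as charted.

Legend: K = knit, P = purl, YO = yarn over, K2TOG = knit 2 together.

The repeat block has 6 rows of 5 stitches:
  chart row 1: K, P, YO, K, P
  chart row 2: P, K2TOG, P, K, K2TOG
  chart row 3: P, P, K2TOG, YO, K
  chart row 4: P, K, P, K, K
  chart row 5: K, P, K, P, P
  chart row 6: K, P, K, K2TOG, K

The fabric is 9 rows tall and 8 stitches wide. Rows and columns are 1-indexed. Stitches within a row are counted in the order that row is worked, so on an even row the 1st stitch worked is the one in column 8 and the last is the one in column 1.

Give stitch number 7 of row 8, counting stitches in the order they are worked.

== STITCH ==
K2TOG

Derivation:
Row 8: (8-1) mod 6 = 1, so use chart row 2. Even row -> WS.
Chart row 2 tiled across columns 1-8: P K2TOG P K K2TOG P K2TOG P
Wrong side: read the tiled row from column 8 down to 1 and exchange K with P (leave YO, K2TOG).
Row 8 as worked: K K2TOG K K2TOG P K K2TOG K
Stitch 7 in working order -> K2TOG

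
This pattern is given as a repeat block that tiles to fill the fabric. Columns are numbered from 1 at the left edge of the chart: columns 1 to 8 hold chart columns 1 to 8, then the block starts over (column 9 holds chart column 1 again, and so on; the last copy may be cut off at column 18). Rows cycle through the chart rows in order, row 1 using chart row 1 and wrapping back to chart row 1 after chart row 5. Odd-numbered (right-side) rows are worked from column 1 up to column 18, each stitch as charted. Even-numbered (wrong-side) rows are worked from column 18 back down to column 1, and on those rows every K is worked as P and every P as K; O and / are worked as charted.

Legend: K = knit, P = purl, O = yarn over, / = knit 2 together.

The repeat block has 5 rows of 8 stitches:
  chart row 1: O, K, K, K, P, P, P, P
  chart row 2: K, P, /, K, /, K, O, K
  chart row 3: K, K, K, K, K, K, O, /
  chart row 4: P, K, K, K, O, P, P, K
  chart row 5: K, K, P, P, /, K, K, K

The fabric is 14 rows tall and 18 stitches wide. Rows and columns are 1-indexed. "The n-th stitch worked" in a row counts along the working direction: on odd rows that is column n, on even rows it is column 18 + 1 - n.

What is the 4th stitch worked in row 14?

== STITCH ==
K

Derivation:
For row 14: chart row = ((14-1) mod 5) + 1 = 4; this is a WS (even) row.
Chart row 4 tiled across columns 1-18: P K K K O P P K P K K K O P P K P K
WS row: flip the tiled sequence (start at column 18) and apply K<->P; O and / stay.
Row 14 as worked: P K P K K O P P P K P K K O P P P K
Counting 4 along the worked row gives K.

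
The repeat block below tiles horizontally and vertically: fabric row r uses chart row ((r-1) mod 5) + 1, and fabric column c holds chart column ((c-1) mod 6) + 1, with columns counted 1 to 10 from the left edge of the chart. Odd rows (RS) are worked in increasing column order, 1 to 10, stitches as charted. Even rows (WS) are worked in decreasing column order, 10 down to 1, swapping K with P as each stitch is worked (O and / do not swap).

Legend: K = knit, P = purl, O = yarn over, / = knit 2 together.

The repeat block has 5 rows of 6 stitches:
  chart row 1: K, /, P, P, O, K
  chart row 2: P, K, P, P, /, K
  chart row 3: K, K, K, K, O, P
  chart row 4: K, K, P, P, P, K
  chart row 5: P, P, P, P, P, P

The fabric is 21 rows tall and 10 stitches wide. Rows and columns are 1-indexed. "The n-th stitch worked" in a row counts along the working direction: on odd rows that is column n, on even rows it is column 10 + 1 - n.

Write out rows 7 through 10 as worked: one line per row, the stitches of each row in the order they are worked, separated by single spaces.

Row 7: chart row 2, RS - tile across columns 1-10 and work as-is.
Row 8: chart row 3, WS - tiled (columns 1-10): K K K K O P K K K K; work from column 10 back to 1 with K<->P swapped.
Row 9: chart row 4, RS - tile across columns 1-10 and work as-is.
Row 10: chart row 5, WS - tiled (columns 1-10): P P P P P P P P P P; work from column 10 back to 1 with K<->P swapped.

Result:
P K P P / K P K P P
P P P P K O P P P P
K K P P P K K K P P
K K K K K K K K K K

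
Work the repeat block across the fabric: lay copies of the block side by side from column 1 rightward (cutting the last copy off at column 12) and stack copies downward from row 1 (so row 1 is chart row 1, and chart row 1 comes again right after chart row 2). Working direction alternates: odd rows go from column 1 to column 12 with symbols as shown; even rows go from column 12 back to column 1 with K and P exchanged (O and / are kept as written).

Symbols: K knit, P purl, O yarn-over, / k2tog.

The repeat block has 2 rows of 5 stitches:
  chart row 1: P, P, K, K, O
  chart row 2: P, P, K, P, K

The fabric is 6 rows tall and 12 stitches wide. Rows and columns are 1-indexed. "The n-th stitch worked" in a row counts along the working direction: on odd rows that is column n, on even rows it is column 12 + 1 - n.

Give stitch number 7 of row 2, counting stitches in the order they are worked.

Row 2 uses chart row ((2-1) mod 2)+1 = 2. Row 2 is even, so WS.
Chart row 2 tiled across columns 1-12: P P K P K P P K P K P P
Wrong side: read the tiled row from column 12 down to 1 and exchange K with P (leave O, /).
Row 2 as worked: K K P K P K K P K P K K
Counting 7 along the worked row gives K.

== STITCH ==
K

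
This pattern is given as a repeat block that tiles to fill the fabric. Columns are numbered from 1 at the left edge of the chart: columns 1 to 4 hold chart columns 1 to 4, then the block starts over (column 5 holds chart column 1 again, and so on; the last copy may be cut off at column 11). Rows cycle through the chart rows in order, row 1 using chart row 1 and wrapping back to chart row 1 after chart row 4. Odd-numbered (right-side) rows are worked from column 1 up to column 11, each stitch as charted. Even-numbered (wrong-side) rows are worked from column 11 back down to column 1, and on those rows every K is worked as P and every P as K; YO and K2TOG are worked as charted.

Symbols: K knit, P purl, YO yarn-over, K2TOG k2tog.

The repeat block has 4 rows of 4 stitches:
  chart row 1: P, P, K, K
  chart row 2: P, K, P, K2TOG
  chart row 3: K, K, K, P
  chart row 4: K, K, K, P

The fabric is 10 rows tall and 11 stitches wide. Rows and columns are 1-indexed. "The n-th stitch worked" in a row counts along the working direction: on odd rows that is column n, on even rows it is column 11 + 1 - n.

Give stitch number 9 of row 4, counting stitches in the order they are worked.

== STITCH ==
P

Derivation:
Row 4 uses chart row ((4-1) mod 4)+1 = 4. Row 4 is even, so WS.
Chart row 4 tiled across columns 1-11: K K K P K K K P K K K
Wrong side: read the tiled row from column 11 down to 1 and exchange K with P (leave YO, K2TOG).
Row 4 as worked: P P P K P P P K P P P
Stitch 9 in working order -> P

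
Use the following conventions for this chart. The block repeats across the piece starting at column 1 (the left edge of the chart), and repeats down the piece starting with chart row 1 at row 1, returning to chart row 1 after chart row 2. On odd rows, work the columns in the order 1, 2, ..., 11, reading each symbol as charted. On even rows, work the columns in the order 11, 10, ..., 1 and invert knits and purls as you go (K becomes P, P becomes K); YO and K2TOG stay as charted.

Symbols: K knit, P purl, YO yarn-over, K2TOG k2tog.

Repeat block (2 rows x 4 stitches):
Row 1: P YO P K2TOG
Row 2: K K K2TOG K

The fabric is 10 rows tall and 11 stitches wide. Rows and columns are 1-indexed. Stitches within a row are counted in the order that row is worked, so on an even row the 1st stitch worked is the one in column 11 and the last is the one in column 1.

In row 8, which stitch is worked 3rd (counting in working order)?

Stitch:
P

Derivation:
Row 8 uses chart row ((8-1) mod 2)+1 = 2. Row 8 is even, so WS.
Chart row 2 tiled across columns 1-11: K K K2TOG K K K K2TOG K K K K2TOG
WS row: flip the tiled sequence (start at column 11) and apply K<->P; YO and K2TOG stay.
Row 8 as worked: K2TOG P P P K2TOG P P P K2TOG P P
Stitch 3 in working order -> P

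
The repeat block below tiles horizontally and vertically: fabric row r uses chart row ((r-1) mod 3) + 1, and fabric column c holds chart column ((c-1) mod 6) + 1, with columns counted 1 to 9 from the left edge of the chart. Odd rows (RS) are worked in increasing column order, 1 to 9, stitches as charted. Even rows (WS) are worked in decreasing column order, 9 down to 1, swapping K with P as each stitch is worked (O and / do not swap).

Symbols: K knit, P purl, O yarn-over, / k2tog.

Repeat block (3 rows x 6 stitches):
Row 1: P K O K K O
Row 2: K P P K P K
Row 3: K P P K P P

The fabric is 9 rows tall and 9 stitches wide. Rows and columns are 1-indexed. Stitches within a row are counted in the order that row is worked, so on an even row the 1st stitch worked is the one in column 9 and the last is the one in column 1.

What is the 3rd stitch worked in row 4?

For row 4: chart row = ((4-1) mod 3) + 1 = 1; this is a WS (even) row.
Chart row 1 tiled across columns 1-9: P K O K K O P K O
WS row: flip the tiled sequence (start at column 9) and apply K<->P; O and / stay.
Row 4 as worked: O P K O P P O P K
Stitch 3 in working order -> K

Stitch:
K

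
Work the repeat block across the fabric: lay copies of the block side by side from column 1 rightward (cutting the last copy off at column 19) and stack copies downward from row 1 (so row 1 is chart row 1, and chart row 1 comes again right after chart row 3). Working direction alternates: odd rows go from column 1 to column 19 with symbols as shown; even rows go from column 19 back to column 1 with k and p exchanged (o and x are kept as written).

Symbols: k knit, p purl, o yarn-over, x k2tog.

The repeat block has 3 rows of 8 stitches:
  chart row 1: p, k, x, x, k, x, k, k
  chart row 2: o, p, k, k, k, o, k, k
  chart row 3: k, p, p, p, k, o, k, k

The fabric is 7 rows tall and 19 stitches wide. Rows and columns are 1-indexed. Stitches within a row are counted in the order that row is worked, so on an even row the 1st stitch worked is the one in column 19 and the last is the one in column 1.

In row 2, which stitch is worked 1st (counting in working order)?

Row 2 uses chart row ((2-1) mod 3)+1 = 2. Row 2 is even, so WS.
Chart row 2 tiled across columns 1-19: o p k k k o k k o p k k k o k k o p k
WS: work from column 19 back to column 1 (reverse the tiled row), swapping k<->p (o and x unchanged).
Row 2 as worked: p k o p p o p p p k o p p o p p p k o
The 1st stitch worked is p.

Stitch:
p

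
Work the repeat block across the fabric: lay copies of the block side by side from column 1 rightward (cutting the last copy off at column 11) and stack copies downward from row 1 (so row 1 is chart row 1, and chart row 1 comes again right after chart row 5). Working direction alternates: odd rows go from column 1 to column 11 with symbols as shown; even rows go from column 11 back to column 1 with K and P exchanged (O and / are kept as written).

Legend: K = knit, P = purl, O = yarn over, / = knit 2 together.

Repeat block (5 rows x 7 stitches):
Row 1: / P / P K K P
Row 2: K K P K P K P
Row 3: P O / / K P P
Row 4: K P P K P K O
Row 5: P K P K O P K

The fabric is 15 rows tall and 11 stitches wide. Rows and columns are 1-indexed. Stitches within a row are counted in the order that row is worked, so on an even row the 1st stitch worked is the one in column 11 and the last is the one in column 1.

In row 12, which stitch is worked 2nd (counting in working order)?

Result:
K

Derivation:
Row 12: (12-1) mod 5 = 1, so use chart row 2. Even row -> WS.
Chart row 2 tiled across columns 1-11: K K P K P K P K K P K
WS: work from column 11 back to column 1 (reverse the tiled row), swapping K<->P (O and / unchanged).
Row 12 as worked: P K P P K P K P K P P
Stitch 2 in working order -> K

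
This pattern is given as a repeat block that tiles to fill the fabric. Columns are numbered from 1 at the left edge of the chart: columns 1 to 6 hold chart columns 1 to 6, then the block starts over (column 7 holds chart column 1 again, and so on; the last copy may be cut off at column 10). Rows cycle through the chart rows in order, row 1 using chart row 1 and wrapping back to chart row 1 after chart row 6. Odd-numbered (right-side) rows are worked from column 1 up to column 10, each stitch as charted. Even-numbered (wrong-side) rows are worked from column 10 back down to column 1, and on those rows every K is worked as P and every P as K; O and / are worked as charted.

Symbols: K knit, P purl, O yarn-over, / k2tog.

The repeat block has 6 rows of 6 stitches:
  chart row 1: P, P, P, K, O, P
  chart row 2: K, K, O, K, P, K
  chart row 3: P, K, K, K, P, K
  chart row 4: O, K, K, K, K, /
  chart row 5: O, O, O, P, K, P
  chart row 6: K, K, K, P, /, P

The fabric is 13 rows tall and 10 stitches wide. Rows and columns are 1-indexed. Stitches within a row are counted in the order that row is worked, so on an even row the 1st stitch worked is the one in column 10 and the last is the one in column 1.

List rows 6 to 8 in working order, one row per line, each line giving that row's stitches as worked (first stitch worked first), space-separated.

== ROWS AS WORKED ==
K P P P K / K P P P
P P P K O P P P P K
P O P P P K P O P P

Derivation:
Row 6: chart row 6, WS - tiled (columns 1-10): K K K P / P K K K P; work from column 10 back to 1 with K<->P swapped.
Row 7: chart row 1, RS - tile across columns 1-10 and work as-is.
Row 8: chart row 2, WS - tiled (columns 1-10): K K O K P K K K O K; work from column 10 back to 1 with K<->P swapped.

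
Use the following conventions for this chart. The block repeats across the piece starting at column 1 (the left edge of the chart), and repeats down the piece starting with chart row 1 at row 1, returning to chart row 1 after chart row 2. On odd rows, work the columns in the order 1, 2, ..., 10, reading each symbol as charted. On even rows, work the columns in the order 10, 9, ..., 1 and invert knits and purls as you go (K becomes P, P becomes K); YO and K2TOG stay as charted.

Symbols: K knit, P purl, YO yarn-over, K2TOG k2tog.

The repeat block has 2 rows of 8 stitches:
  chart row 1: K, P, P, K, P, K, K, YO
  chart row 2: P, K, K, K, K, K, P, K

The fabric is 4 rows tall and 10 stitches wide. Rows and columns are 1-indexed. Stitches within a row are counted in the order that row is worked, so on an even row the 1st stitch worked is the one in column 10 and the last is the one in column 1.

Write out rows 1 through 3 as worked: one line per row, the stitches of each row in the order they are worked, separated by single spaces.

Rows as worked:
K P P K P K K YO K P
P K P K P P P P P K
K P P K P K K YO K P

Derivation:
Row 1: chart row 1, RS - tile across columns 1-10 and work as-is.
Row 2: chart row 2, WS - tiled (columns 1-10): P K K K K K P K P K; work from column 10 back to 1 with K<->P swapped.
Row 3: chart row 1, RS - tile across columns 1-10 and work as-is.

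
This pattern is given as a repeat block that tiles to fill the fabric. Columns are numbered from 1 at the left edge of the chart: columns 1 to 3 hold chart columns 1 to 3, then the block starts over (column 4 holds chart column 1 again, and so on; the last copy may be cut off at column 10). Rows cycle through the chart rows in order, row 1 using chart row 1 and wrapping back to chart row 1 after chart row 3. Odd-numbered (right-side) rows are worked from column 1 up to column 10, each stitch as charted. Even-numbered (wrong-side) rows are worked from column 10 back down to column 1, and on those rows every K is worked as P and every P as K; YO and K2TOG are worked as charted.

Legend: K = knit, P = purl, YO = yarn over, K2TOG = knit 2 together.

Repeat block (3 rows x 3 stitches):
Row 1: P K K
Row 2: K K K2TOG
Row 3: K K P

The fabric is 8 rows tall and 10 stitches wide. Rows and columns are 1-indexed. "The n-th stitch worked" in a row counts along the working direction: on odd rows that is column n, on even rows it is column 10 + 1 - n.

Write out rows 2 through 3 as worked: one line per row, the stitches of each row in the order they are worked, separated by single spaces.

Result:
P K2TOG P P K2TOG P P K2TOG P P
K K P K K P K K P K

Derivation:
Row 2: chart row 2, WS - tiled (columns 1-10): K K K2TOG K K K2TOG K K K2TOG K; work from column 10 back to 1 with K<->P swapped.
Row 3: chart row 3, RS - tile across columns 1-10 and work as-is.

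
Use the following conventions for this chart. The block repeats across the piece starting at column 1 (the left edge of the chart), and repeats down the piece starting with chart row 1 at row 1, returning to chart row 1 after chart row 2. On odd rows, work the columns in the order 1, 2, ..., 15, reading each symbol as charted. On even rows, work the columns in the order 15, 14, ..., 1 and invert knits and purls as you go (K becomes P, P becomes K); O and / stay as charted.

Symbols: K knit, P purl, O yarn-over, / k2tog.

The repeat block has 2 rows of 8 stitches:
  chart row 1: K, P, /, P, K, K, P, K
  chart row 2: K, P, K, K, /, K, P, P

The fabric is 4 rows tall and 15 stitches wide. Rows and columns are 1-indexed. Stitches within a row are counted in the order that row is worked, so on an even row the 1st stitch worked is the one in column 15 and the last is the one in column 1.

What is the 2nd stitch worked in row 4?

== STITCH ==
P

Derivation:
Row 4: (4-1) mod 2 = 1, so use chart row 2. Even row -> WS.
Chart row 2 tiled across columns 1-15: K P K K / K P P K P K K / K P
Wrong side: read the tiled row from column 15 down to 1 and exchange K with P (leave O, /).
Row 4 as worked: K P / P P K P K K P / P P K P
Stitch 2 in working order -> P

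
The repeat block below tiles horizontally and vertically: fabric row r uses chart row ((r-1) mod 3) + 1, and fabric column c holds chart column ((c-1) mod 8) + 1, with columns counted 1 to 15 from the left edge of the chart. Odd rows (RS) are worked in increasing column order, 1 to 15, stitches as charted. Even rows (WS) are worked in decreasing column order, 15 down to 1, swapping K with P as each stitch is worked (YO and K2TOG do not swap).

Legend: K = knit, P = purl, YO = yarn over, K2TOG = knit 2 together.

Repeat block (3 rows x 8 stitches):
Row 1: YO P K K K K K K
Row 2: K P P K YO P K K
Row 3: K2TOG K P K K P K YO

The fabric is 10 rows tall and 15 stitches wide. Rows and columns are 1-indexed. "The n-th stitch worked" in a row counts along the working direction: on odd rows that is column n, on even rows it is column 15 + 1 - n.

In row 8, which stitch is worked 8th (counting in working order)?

Row 8 uses chart row ((8-1) mod 3)+1 = 2. Row 8 is even, so WS.
Chart row 2 tiled across columns 1-15: K P P K YO P K K K P P K YO P K
WS: work from column 15 back to column 1 (reverse the tiled row), swapping K<->P (YO and K2TOG unchanged).
Row 8 as worked: P K YO P K K P P P K YO P K K P
Stitch 8 in working order -> P

Stitch:
P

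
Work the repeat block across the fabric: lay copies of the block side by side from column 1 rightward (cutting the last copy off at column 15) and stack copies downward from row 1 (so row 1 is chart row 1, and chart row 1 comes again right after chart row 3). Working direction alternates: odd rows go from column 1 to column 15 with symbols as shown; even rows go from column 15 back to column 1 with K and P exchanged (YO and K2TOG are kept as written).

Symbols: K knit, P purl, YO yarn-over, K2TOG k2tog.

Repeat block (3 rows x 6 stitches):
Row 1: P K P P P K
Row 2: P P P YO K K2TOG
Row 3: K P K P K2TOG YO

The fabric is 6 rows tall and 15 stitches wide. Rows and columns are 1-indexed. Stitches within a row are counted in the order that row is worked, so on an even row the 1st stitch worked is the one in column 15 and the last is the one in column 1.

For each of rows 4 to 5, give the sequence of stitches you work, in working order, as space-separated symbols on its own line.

Row 4: chart row 1, WS - tiled (columns 1-15): P K P P P K P K P P P K P K P; work from column 15 back to 1 with K<->P swapped.
Row 5: chart row 2, RS - tile across columns 1-15 and work as-is.

Rows as worked:
K P K P K K K P K P K K K P K
P P P YO K K2TOG P P P YO K K2TOG P P P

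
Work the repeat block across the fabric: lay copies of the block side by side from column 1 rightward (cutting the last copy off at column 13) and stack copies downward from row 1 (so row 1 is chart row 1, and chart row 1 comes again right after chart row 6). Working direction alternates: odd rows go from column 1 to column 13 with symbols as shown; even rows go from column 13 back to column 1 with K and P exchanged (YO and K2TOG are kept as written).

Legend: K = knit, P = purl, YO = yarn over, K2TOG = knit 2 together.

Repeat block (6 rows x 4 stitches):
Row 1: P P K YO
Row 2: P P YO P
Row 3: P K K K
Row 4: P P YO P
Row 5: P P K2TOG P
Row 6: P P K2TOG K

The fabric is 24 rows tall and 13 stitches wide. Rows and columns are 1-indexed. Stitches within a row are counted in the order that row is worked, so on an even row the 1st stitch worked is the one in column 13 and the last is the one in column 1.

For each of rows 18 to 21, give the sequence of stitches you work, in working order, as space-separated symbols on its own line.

Rows as worked:
K P K2TOG K K P K2TOG K K P K2TOG K K
P P K YO P P K YO P P K YO P
K K YO K K K YO K K K YO K K
P K K K P K K K P K K K P

Derivation:
Row 18: chart row 6, WS - tiled (columns 1-13): P P K2TOG K P P K2TOG K P P K2TOG K P; work from column 13 back to 1 with K<->P swapped.
Row 19: chart row 1, RS - tile across columns 1-13 and work as-is.
Row 20: chart row 2, WS - tiled (columns 1-13): P P YO P P P YO P P P YO P P; work from column 13 back to 1 with K<->P swapped.
Row 21: chart row 3, RS - tile across columns 1-13 and work as-is.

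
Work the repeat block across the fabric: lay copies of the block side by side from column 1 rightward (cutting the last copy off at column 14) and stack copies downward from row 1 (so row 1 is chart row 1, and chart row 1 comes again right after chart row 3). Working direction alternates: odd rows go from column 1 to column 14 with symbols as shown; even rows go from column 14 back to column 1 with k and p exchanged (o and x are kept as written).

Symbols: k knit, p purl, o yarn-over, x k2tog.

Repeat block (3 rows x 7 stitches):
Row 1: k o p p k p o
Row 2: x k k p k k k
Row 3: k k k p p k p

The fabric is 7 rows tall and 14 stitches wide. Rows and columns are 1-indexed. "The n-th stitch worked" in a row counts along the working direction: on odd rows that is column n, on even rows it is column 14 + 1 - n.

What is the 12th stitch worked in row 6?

For row 6: chart row = ((6-1) mod 3) + 1 = 3; this is a WS (even) row.
Chart row 3 tiled across columns 1-14: k k k p p k p k k k p p k p
WS: work from column 14 back to column 1 (reverse the tiled row), swapping k<->p (o and x unchanged).
Row 6 as worked: k p k k p p p k p k k p p p
Counting 12 along the worked row gives p.

Stitch:
p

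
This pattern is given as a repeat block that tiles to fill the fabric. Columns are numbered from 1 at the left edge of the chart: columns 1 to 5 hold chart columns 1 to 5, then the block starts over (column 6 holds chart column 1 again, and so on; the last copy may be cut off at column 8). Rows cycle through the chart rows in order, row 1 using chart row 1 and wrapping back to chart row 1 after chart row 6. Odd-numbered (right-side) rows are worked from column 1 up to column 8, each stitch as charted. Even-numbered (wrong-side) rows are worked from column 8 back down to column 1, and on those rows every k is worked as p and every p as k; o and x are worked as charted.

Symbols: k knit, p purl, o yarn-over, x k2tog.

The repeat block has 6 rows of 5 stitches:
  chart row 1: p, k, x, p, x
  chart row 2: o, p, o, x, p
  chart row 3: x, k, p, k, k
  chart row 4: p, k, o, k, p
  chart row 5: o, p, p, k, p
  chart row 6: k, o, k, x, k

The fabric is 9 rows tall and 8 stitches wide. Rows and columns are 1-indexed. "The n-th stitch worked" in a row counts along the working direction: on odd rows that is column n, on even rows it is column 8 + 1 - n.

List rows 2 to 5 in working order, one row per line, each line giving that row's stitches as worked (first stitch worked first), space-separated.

Rows as worked:
o k o k x o k o
x k p k k x k p
o p k k p o p k
o p p k p o p p

Derivation:
Row 2: chart row 2, WS - tiled (columns 1-8): o p o x p o p o; work from column 8 back to 1 with k<->p swapped.
Row 3: chart row 3, RS - tile across columns 1-8 and work as-is.
Row 4: chart row 4, WS - tiled (columns 1-8): p k o k p p k o; work from column 8 back to 1 with k<->p swapped.
Row 5: chart row 5, RS - tile across columns 1-8 and work as-is.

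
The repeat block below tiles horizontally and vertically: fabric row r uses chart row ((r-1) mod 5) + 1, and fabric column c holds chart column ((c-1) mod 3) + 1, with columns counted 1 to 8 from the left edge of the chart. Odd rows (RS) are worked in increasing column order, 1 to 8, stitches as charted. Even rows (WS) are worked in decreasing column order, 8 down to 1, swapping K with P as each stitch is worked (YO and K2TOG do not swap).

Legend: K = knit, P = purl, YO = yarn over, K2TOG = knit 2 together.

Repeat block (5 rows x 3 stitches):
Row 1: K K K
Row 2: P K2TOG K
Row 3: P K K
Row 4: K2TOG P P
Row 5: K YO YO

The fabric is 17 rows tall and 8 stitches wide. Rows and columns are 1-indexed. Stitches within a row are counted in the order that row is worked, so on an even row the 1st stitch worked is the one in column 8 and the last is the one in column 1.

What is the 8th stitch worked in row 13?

Stitch:
K

Derivation:
Row 13 uses chart row ((13-1) mod 5)+1 = 3. Row 13 is odd, so RS.
Chart row 3 tiled across columns 1-8: P K K P K K P K
RS: work column 1 to column 8, symbols as charted — the tiled row is the row as worked.
Stitch 8 in working order -> K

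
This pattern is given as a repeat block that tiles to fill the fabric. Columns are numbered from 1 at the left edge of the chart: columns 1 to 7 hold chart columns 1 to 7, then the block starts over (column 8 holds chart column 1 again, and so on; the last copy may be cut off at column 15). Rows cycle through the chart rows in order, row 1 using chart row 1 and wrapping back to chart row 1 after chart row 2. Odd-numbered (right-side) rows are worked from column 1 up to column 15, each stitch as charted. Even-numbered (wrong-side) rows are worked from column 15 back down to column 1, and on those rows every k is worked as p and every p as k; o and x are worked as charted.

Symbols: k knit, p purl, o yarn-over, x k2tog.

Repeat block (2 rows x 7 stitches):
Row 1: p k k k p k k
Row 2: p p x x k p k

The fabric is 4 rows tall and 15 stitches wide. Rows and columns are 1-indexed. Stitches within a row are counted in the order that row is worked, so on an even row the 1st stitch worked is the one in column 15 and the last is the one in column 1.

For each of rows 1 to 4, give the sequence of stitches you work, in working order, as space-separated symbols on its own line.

Row 1: chart row 1, RS - tile across columns 1-15 and work as-is.
Row 2: chart row 2, WS - tiled (columns 1-15): p p x x k p k p p x x k p k p; work from column 15 back to 1 with k<->p swapped.
Row 3: chart row 1, RS - tile across columns 1-15 and work as-is.
Row 4: chart row 2, WS - tiled (columns 1-15): p p x x k p k p p x x k p k p; work from column 15 back to 1 with k<->p swapped.

== ROWS AS WORKED ==
p k k k p k k p k k k p k k p
k p k p x x k k p k p x x k k
p k k k p k k p k k k p k k p
k p k p x x k k p k p x x k k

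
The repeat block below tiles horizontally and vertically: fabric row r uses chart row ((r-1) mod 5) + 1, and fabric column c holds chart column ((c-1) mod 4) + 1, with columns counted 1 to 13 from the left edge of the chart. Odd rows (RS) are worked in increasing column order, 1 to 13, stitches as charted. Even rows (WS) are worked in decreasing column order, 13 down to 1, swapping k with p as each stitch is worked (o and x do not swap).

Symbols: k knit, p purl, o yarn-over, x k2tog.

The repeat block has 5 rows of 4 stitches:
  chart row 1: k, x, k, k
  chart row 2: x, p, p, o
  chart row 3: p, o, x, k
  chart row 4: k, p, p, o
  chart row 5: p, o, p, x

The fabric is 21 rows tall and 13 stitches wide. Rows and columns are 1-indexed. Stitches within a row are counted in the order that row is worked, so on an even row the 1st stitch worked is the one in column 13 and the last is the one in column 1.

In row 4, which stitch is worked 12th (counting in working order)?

For row 4: chart row = ((4-1) mod 5) + 1 = 4; this is a WS (even) row.
Chart row 4 tiled across columns 1-13: k p p o k p p o k p p o k
WS row: flip the tiled sequence (start at column 13) and apply k<->p; o and x stay.
Row 4 as worked: p o k k p o k k p o k k p
Stitch 12 in working order -> k

== STITCH ==
k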